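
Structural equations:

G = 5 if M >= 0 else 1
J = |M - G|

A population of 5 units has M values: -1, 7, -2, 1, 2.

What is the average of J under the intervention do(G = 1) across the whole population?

2.4

Every unit gets G=1 under the intervention. J values become 2, 6, 3, 0, 1; E[J|do(G=1)] = 2.4.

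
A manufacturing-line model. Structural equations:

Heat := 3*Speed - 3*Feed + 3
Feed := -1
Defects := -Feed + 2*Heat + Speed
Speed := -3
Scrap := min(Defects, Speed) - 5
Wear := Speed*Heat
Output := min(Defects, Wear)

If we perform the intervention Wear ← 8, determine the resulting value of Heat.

-3

Under do(Wear=8), the mechanism Wear := Speed*Heat is discarded; Wear is fixed at 8.
Since Heat is not a descendant of the intervened variable, it is unaffected.
Heat = 3*Speed - 3*Feed + 3  [with Speed=-3, Feed=-1]  = -3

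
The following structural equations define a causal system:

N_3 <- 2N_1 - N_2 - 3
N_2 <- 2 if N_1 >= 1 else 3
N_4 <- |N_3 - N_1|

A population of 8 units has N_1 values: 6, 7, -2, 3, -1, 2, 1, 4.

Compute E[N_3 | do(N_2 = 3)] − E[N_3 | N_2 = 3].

The intervention sets N_2=3 in all 8 units regardless of N_1. Recomputing N_3 per unit gives 6, 8, -10, 0, -8, -2, -4, 2; average -1.
Observing N_2=3 restricts to units where N_2's equation naturally yields 3: N_1 ∈ {-2, -1}. In that subpopulation N_3 = -10, -8, mean -9.
Difference = -1 − (-9) = 8.

8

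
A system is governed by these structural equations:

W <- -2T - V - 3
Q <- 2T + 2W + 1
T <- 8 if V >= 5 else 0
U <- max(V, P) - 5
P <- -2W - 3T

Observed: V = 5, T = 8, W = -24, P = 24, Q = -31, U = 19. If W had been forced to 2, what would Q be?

21

do(W=2) replaces the equation W <- -2T - V - 3 with the constant W = 2.
T = 8 if V >= 5 else 0  [with V=5]  = 8
Q = 2T + 2W + 1  [with T=8, W=2]  = 21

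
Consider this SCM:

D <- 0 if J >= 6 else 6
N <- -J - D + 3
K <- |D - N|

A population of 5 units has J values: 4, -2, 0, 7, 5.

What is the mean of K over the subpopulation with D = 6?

10.75

Conditioning on D=6 selects the 4 unit(s) with J ∈ {4, -2, 0, 5}. Their K values: 13, 7, 9, 14. Mean = 10.75.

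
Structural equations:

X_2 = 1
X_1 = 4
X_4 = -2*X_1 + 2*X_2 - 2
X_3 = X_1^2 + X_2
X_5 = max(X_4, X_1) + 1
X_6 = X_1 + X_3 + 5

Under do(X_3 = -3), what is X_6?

6

The intervention breaks the incoming arrows to X_3: X_3 = X_1^2 + X_2 no longer applies, and X_3 = -3.
X_6 = X_1 + X_3 + 5  [with X_1=4, X_3=-3]  = 6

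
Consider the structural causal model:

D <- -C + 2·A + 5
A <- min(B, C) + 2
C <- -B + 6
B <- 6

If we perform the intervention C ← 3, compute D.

12

Under do(C=3), the mechanism C <- -B + 6 is discarded; C is fixed at 3.
A = min(B, C) + 2  [with B=6, C=3]  = 5
D = -C + 2·A + 5  [with C=3, A=5]  = 12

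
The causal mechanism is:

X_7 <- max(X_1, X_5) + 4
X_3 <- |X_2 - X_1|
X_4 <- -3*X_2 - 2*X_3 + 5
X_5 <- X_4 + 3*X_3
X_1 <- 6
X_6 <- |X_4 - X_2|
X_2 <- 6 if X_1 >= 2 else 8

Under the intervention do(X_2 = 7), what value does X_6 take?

Under do(X_2=7), the mechanism X_2 <- 6 if X_1 >= 2 else 8 is discarded; X_2 is fixed at 7.
X_3 = |X_2 - X_1|  [with X_2=7, X_1=6]  = 1
X_4 = -3*X_2 - 2*X_3 + 5  [with X_2=7, X_3=1]  = -18
X_6 = |X_4 - X_2|  [with X_4=-18, X_2=7]  = 25

25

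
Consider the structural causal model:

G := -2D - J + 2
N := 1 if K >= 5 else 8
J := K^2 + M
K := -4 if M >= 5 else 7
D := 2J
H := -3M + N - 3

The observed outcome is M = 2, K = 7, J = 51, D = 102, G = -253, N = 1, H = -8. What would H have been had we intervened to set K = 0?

-1

Under do(K=0), the mechanism K := -4 if M >= 5 else 7 is discarded; K is fixed at 0.
N = 1 if K >= 5 else 8  [with K=0]  = 8
H = -3M + N - 3  [with M=2, N=8]  = -1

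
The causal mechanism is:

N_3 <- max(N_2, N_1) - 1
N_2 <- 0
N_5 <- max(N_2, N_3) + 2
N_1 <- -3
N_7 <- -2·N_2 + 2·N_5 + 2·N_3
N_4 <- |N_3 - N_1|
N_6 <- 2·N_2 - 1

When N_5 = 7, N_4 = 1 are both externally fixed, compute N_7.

Setting N_5 = 7, N_4 = 1 by intervention discards those variables' equations.
N_3 = max(N_2, N_1) - 1  [with N_2=0, N_1=-3]  = -1
N_7 = -2·N_2 + 2·N_5 + 2·N_3  [with N_2=0, N_5=7, N_3=-1]  = 12

12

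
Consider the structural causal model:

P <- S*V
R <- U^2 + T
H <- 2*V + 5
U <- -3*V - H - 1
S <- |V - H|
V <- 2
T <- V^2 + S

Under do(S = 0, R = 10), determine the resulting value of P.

The joint intervention fixes S = 0, R = 10, removing each variable's own equation.
P = S*V  [with S=0, V=2]  = 0

0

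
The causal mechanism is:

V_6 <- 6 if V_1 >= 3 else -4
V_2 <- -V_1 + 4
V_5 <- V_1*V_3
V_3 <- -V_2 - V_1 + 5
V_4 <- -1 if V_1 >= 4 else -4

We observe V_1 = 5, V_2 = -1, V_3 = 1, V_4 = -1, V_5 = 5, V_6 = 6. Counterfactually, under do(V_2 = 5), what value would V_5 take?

do(V_2=5) replaces the equation V_2 <- -V_1 + 4 with the constant V_2 = 5.
V_3 = -V_2 - V_1 + 5  [with V_2=5, V_1=5]  = -5
V_5 = V_1*V_3  [with V_1=5, V_3=-5]  = -25

-25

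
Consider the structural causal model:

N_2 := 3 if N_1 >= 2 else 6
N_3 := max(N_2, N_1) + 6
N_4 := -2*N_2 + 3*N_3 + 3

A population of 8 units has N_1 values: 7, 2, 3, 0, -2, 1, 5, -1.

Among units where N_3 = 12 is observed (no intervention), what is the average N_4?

27

E[N_4|N_3=12] averages over only the 4 units with N_3=12 (N_1 = 0, -2, 1, -1): N_4 = 27, 27, 27, 27, mean 27.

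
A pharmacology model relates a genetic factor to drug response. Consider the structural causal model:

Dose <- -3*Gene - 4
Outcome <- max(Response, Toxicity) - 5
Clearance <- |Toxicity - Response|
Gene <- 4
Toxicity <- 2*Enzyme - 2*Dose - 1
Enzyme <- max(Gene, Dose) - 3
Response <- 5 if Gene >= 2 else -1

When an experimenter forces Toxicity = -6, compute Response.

The intervention breaks the incoming arrows to Toxicity: Toxicity <- 2*Enzyme - 2*Dose - 1 no longer applies, and Toxicity = -6.
Since Response is not a descendant of the intervened variable, it is unaffected.
Response = 5 if Gene >= 2 else -1  [with Gene=4]  = 5

5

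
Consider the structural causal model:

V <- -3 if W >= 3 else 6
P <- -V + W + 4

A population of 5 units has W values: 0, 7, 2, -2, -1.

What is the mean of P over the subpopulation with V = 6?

Observing V=6 restricts to units where V's equation naturally yields 6: W ∈ {0, 2, -2, -1}. In that subpopulation P = -2, 0, -4, -3, mean -2.25.

-2.25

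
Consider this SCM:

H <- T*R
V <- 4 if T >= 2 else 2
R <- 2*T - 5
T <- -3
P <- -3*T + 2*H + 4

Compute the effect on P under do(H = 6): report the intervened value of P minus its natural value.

-54

do(H=6) replaces the equation H <- T*R with the constant H = 6.
P = -3*T + 2*H + 4  [with T=-3, H=6]  = 25
Without intervention: R = 2*T - 5  [with T=-3]  = -11; H = T*R  [with T=-3, R=-11]  = 33; P = -3*T + 2*H + 4  [with T=-3, H=33]  = 79.
Change = 25 − 79 = -54.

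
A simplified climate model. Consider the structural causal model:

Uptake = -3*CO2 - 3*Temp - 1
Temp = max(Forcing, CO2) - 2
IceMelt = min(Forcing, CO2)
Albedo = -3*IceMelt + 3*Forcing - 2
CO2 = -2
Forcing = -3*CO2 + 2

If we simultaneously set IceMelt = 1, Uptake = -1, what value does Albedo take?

19

Setting IceMelt = 1, Uptake = -1 by intervention discards those variables' equations.
Forcing = -3*CO2 + 2  [with CO2=-2]  = 8
Albedo = -3*IceMelt + 3*Forcing - 2  [with IceMelt=1, Forcing=8]  = 19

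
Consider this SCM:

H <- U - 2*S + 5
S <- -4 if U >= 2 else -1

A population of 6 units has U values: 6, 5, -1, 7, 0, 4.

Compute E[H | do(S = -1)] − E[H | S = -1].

4

Under do(S=-1), S's equation is replaced by S=-1 for every unit. Per-unit H: 13, 12, 6, 14, 7, 11. Mean = 10.5.
Observing S=-1 restricts to units where S's equation naturally yields -1: U ∈ {-1, 0}. In that subpopulation H = 6, 7, mean 6.5.
Difference = 10.5 − 6.5 = 4.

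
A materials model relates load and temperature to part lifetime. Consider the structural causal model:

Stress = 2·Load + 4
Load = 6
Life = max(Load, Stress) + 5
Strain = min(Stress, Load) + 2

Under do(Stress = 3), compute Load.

Under do(Stress=3), the mechanism Stress = 2·Load + 4 is discarded; Stress is fixed at 3.
Load is not downstream of the intervention, so its value is determined by the original equations.

6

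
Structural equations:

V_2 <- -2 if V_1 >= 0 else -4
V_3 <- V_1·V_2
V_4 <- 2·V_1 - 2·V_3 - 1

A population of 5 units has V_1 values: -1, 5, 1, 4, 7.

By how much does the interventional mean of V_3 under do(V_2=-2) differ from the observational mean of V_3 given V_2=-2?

Under do(V_2=-2), V_2's equation is replaced by V_2=-2 for every unit. Per-unit V_3: 2, -10, -2, -8, -14. Mean = -6.4.
E[V_3|V_2=-2] averages over only the 4 units with V_2=-2 (V_1 = 5, 1, 4, 7): V_3 = -10, -2, -8, -14, mean -8.5.
Difference = -6.4 − (-8.5) = 2.1.

2.1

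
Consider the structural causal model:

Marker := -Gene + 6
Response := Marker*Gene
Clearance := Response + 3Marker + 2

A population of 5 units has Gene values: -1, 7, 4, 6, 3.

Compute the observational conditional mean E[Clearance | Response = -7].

E[Clearance|Response=-7] averages over only the 2 units with Response=-7 (Gene = -1, 7): Clearance = 16, -8, mean 4.

4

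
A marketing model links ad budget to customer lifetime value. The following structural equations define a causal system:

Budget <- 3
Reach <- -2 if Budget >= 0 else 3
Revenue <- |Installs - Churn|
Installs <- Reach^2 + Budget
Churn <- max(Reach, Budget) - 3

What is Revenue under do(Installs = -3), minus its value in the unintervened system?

-4

do(Installs=-3) replaces the equation Installs <- Reach^2 + Budget with the constant Installs = -3.
Reach = -2 if Budget >= 0 else 3  [with Budget=3]  = -2
Churn = max(Reach, Budget) - 3  [with Reach=-2, Budget=3]  = 0
Revenue = |Installs - Churn|  [with Installs=-3, Churn=0]  = 3
Without intervention: Reach = -2 if Budget >= 0 else 3  [with Budget=3]  = -2; Installs = Reach^2 + Budget  [with Reach=-2, Budget=3]  = 7; Churn = max(Reach, Budget) - 3  [with Reach=-2, Budget=3]  = 0; Revenue = |Installs - Churn|  [with Installs=7, Churn=0]  = 7.
Change = 3 − 7 = -4.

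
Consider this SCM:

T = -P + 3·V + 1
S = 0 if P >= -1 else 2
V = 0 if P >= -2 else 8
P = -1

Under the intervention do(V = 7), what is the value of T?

23

The intervention breaks the incoming arrows to V: V = 0 if P >= -2 else 8 no longer applies, and V = 7.
T = -P + 3·V + 1  [with P=-1, V=7]  = 23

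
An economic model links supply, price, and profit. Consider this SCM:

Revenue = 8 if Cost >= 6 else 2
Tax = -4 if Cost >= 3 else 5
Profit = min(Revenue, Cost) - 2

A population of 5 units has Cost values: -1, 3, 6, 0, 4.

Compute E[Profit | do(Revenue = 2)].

-1

The intervention sets Revenue=2 in all 5 units regardless of Cost. Recomputing Profit per unit gives -3, 0, 0, -2, 0; average -1.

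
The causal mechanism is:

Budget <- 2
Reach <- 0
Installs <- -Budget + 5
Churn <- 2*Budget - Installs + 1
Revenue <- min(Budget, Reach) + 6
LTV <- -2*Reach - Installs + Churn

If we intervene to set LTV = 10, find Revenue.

do(LTV=10) replaces the equation LTV <- -2*Reach - Installs + Churn with the constant LTV = 10.
Since Revenue is not a descendant of the intervened variable, it is unaffected.
Revenue = min(Budget, Reach) + 6  [with Budget=2, Reach=0]  = 6

6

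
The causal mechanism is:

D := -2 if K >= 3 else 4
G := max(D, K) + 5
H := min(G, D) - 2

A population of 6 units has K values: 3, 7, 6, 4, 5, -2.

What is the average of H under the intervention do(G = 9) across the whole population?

-3

Under do(G=9), G's equation is replaced by G=9 for every unit. Per-unit H: -4, -4, -4, -4, -4, 2. Mean = -3.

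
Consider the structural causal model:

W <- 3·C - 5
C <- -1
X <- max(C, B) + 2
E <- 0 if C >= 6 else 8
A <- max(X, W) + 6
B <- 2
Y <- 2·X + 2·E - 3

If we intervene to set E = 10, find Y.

The intervention breaks the incoming arrows to E: E <- 0 if C >= 6 else 8 no longer applies, and E = 10.
X = max(C, B) + 2  [with C=-1, B=2]  = 4
Y = 2·X + 2·E - 3  [with X=4, E=10]  = 25

25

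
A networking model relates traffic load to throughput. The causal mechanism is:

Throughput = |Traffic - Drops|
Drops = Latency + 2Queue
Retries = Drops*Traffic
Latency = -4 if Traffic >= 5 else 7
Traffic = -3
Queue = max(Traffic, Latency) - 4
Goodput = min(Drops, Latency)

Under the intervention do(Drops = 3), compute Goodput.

3

The intervention breaks the incoming arrows to Drops: Drops = Latency + 2Queue no longer applies, and Drops = 3.
Latency = -4 if Traffic >= 5 else 7  [with Traffic=-3]  = 7
Goodput = min(Drops, Latency)  [with Drops=3, Latency=7]  = 3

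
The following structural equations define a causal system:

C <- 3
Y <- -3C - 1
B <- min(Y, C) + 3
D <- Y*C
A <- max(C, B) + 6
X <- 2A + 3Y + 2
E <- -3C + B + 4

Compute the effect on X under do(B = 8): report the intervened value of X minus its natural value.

10

The intervention breaks the incoming arrows to B: B <- min(Y, C) + 3 no longer applies, and B = 8.
Y = -3C - 1  [with C=3]  = -10
A = max(C, B) + 6  [with C=3, B=8]  = 14
X = 2A + 3Y + 2  [with A=14, Y=-10]  = 0
Without intervention: Y = -3C - 1  [with C=3]  = -10; B = min(Y, C) + 3  [with Y=-10, C=3]  = -7; A = max(C, B) + 6  [with C=3, B=-7]  = 9; X = 2A + 3Y + 2  [with A=9, Y=-10]  = -10.
Change = 0 − (-10) = 10.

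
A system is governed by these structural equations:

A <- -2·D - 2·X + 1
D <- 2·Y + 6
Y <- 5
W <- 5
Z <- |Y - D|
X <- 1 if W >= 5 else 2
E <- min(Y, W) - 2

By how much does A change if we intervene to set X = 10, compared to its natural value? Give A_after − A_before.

-18

The intervention breaks the incoming arrows to X: X <- 1 if W >= 5 else 2 no longer applies, and X = 10.
D = 2·Y + 6  [with Y=5]  = 16
A = -2·D - 2·X + 1  [with D=16, X=10]  = -51
Without intervention: X = 1 if W >= 5 else 2  [with W=5]  = 1; D = 2·Y + 6  [with Y=5]  = 16; A = -2·D - 2·X + 1  [with D=16, X=1]  = -33.
Change = -51 − (-33) = -18.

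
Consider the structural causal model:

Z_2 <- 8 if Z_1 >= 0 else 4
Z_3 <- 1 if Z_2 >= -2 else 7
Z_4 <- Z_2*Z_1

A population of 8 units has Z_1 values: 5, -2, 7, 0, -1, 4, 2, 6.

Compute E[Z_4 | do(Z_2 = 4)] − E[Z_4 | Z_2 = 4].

16.5

Under do(Z_2=4), Z_2's equation is replaced by Z_2=4 for every unit. Per-unit Z_4: 20, -8, 28, 0, -4, 16, 8, 24. Mean = 10.5.
Conditioning on Z_2=4 selects the 2 unit(s) with Z_1 ∈ {-2, -1}. Their Z_4 values: -8, -4. Mean = -6.
Difference = 10.5 − (-6) = 16.5.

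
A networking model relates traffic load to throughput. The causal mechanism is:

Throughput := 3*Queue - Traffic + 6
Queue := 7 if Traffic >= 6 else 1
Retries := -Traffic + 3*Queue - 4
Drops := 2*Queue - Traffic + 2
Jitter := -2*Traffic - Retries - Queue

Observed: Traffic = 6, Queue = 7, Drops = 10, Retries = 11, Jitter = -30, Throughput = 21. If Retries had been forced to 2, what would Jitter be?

Intervening sets Retries = 2 and removes its equation (Retries := -Traffic + 3*Queue - 4).
Queue = 7 if Traffic >= 6 else 1  [with Traffic=6]  = 7
Jitter = -2*Traffic - Retries - Queue  [with Traffic=6, Retries=2, Queue=7]  = -21

-21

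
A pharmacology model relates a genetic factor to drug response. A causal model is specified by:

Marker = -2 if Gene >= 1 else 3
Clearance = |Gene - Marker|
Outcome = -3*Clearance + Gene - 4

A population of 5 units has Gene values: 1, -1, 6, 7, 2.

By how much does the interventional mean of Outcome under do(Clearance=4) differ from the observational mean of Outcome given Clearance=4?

2.5

Every unit gets Clearance=4 under the intervention. Outcome values become -15, -17, -10, -9, -14; E[Outcome|do(Clearance=4)] = -13.
Observing Clearance=4 restricts to units where Clearance's equation naturally yields 4: Gene ∈ {-1, 2}. In that subpopulation Outcome = -17, -14, mean -15.5.
Difference = -13 − (-15.5) = 2.5.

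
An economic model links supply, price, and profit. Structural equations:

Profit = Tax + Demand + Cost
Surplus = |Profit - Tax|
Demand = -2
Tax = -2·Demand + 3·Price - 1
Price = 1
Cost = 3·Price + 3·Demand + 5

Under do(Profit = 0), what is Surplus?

6

The intervention breaks the incoming arrows to Profit: Profit = Tax + Demand + Cost no longer applies, and Profit = 0.
Tax = -2·Demand + 3·Price - 1  [with Demand=-2, Price=1]  = 6
Surplus = |Profit - Tax|  [with Profit=0, Tax=6]  = 6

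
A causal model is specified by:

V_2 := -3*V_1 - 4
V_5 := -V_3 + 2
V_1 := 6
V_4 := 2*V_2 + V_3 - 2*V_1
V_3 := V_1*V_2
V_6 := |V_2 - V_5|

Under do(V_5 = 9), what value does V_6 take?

The intervention breaks the incoming arrows to V_5: V_5 := -V_3 + 2 no longer applies, and V_5 = 9.
V_2 = -3*V_1 - 4  [with V_1=6]  = -22
V_6 = |V_2 - V_5|  [with V_2=-22, V_5=9]  = 31

31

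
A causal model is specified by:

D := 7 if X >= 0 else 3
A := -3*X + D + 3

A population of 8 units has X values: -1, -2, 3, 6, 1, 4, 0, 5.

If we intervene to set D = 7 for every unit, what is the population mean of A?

4

The intervention sets D=7 in all 8 units regardless of X. Recomputing A per unit gives 13, 16, 1, -8, 7, -2, 10, -5; average 4.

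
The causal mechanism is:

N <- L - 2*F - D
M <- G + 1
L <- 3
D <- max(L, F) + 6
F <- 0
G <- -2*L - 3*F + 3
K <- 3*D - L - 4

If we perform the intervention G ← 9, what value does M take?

10

Intervening sets G = 9 and removes its equation (G <- -2*L - 3*F + 3).
M = G + 1  [with G=9]  = 10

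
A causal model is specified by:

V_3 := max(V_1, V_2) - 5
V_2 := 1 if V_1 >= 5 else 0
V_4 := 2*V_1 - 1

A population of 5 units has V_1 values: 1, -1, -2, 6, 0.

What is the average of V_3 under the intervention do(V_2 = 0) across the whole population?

-3.6

do(V_2=0) breaks V_2's dependence on V_1. With V_2=0 fixed, V_3 across the units is -4, -5, -5, 1, -5, mean -3.6.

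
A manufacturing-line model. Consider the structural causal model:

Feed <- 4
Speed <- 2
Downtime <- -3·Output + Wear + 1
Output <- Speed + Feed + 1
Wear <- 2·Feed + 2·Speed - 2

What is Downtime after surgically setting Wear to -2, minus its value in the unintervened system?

do(Wear=-2) replaces the equation Wear <- 2·Feed + 2·Speed - 2 with the constant Wear = -2.
Output = Speed + Feed + 1  [with Speed=2, Feed=4]  = 7
Downtime = -3·Output + Wear + 1  [with Output=7, Wear=-2]  = -22
Without intervention: Wear = 2·Feed + 2·Speed - 2  [with Feed=4, Speed=2]  = 10; Output = Speed + Feed + 1  [with Speed=2, Feed=4]  = 7; Downtime = -3·Output + Wear + 1  [with Output=7, Wear=10]  = -10.
Change = -22 − (-10) = -12.

-12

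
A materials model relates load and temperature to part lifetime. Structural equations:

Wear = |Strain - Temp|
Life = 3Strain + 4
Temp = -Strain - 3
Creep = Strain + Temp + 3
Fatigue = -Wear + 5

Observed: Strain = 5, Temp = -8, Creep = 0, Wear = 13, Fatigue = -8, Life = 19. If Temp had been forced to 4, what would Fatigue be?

do(Temp=4) replaces the equation Temp = -Strain - 3 with the constant Temp = 4.
Wear = |Strain - Temp|  [with Strain=5, Temp=4]  = 1
Fatigue = -Wear + 5  [with Wear=1]  = 4

4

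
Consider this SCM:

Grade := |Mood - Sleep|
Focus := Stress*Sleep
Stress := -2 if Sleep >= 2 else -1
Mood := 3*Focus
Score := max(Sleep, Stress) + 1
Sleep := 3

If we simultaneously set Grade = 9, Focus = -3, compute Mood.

Under do(Grade = 9, Focus = -3), each intervened variable's structural equation is replaced by its fixed value.
Mood = 3*Focus  [with Focus=-3]  = -9

-9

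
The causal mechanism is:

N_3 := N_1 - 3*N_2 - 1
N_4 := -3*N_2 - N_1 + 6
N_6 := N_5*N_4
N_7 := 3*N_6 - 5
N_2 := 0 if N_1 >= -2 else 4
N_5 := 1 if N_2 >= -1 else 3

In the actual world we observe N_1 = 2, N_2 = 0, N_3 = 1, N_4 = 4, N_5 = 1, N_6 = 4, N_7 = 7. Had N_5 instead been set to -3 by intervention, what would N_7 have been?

-41

Under do(N_5=-3), the mechanism N_5 := 1 if N_2 >= -1 else 3 is discarded; N_5 is fixed at -3.
N_2 = 0 if N_1 >= -2 else 4  [with N_1=2]  = 0
N_4 = -3*N_2 - N_1 + 6  [with N_2=0, N_1=2]  = 4
N_6 = N_5*N_4  [with N_5=-3, N_4=4]  = -12
N_7 = 3*N_6 - 5  [with N_6=-12]  = -41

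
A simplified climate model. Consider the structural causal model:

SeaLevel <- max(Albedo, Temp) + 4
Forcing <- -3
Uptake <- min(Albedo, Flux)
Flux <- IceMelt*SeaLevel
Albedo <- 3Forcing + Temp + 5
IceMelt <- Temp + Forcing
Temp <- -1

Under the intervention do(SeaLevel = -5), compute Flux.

20

The intervention breaks the incoming arrows to SeaLevel: SeaLevel <- max(Albedo, Temp) + 4 no longer applies, and SeaLevel = -5.
IceMelt = Temp + Forcing  [with Temp=-1, Forcing=-3]  = -4
Flux = IceMelt*SeaLevel  [with IceMelt=-4, SeaLevel=-5]  = 20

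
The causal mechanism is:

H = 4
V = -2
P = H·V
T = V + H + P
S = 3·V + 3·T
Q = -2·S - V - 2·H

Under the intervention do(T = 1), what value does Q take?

Under do(T=1), the mechanism T = V + H + P is discarded; T is fixed at 1.
S = 3·V + 3·T  [with V=-2, T=1]  = -3
Q = -2·S - V - 2·H  [with S=-3, V=-2, H=4]  = 0

0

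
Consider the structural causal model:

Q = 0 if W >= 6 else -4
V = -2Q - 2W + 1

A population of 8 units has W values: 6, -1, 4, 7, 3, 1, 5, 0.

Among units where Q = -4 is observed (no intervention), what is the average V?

5

Conditioning on Q=-4 selects the 6 unit(s) with W ∈ {-1, 4, 3, 1, 5, 0}. Their V values: 11, 1, 3, 7, -1, 9. Mean = 5.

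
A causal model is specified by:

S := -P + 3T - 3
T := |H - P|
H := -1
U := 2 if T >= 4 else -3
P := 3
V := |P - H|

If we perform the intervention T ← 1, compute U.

-3

The intervention breaks the incoming arrows to T: T := |H - P| no longer applies, and T = 1.
U = 2 if T >= 4 else -3  [with T=1]  = -3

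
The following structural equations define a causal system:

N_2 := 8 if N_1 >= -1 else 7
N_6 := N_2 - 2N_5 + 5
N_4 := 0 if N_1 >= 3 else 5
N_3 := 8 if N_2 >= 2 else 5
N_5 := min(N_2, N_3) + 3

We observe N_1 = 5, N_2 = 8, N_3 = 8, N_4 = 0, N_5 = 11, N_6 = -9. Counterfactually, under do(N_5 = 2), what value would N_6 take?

The intervention breaks the incoming arrows to N_5: N_5 := min(N_2, N_3) + 3 no longer applies, and N_5 = 2.
N_2 = 8 if N_1 >= -1 else 7  [with N_1=5]  = 8
N_6 = N_2 - 2N_5 + 5  [with N_2=8, N_5=2]  = 9

9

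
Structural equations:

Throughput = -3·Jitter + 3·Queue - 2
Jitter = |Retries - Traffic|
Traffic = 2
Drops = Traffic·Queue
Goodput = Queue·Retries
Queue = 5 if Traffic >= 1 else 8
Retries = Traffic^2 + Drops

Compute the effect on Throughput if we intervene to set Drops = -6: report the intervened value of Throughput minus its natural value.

24

The intervention breaks the incoming arrows to Drops: Drops = Traffic·Queue no longer applies, and Drops = -6.
Queue = 5 if Traffic >= 1 else 8  [with Traffic=2]  = 5
Retries = Traffic^2 + Drops  [with Traffic=2, Drops=-6]  = -2
Jitter = |Retries - Traffic|  [with Retries=-2, Traffic=2]  = 4
Throughput = -3·Jitter + 3·Queue - 2  [with Jitter=4, Queue=5]  = 1
Without intervention: Queue = 5 if Traffic >= 1 else 8  [with Traffic=2]  = 5; Drops = Traffic·Queue  [with Traffic=2, Queue=5]  = 10; Retries = Traffic^2 + Drops  [with Traffic=2, Drops=10]  = 14; Jitter = |Retries - Traffic|  [with Retries=14, Traffic=2]  = 12; Throughput = -3·Jitter + 3·Queue - 2  [with Jitter=12, Queue=5]  = -23.
Change = 1 − (-23) = 24.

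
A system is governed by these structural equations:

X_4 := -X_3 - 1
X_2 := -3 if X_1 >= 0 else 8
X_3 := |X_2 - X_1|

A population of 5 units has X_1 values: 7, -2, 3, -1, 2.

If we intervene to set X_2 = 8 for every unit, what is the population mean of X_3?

6.2

The intervention sets X_2=8 in all 5 units regardless of X_1. Recomputing X_3 per unit gives 1, 10, 5, 9, 6; average 6.2.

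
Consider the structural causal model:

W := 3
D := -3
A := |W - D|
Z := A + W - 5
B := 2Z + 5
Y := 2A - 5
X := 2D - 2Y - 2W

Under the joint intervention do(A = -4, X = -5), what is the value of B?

Setting A = -4, X = -5 by intervention discards those variables' equations.
Z = A + W - 5  [with A=-4, W=3]  = -6
B = 2Z + 5  [with Z=-6]  = -7

-7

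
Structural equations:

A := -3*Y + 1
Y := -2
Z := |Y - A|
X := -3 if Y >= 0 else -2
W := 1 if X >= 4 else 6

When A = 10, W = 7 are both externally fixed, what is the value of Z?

12

Under do(A = 10, W = 7), each intervened variable's structural equation is replaced by its fixed value.
Z = |Y - A|  [with Y=-2, A=10]  = 12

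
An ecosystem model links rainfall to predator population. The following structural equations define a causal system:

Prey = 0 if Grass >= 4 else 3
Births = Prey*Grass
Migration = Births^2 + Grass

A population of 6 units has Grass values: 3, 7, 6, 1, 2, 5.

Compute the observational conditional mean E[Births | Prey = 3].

Conditioning on Prey=3 selects the 3 unit(s) with Grass ∈ {3, 1, 2}. Their Births values: 9, 3, 6. Mean = 6.

6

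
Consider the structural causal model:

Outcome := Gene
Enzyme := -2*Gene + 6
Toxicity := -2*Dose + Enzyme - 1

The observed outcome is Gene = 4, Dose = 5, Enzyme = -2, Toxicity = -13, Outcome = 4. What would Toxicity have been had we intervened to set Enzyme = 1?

-10

The intervention breaks the incoming arrows to Enzyme: Enzyme := -2*Gene + 6 no longer applies, and Enzyme = 1.
Toxicity = -2*Dose + Enzyme - 1  [with Dose=5, Enzyme=1]  = -10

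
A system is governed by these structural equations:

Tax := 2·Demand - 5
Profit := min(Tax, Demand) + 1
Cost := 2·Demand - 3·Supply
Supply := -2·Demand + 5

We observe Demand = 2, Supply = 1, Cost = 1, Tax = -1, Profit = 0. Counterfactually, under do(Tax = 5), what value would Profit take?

3

Intervening sets Tax = 5 and removes its equation (Tax := 2·Demand - 5).
Profit = min(Tax, Demand) + 1  [with Tax=5, Demand=2]  = 3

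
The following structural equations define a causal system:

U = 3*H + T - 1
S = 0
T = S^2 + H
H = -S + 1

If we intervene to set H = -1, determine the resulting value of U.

-5

Under do(H=-1), the mechanism H = -S + 1 is discarded; H is fixed at -1.
T = S^2 + H  [with S=0, H=-1]  = -1
U = 3*H + T - 1  [with H=-1, T=-1]  = -5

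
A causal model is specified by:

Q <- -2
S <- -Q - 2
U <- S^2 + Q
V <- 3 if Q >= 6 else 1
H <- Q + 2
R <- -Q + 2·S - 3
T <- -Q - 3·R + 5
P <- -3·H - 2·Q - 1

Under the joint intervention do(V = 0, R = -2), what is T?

13

Setting V = 0, R = -2 by intervention discards those variables' equations.
T = -Q - 3·R + 5  [with Q=-2, R=-2]  = 13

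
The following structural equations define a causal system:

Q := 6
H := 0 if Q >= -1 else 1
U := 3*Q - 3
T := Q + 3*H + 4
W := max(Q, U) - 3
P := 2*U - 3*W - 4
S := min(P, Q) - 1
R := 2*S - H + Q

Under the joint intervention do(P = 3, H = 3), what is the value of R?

The joint intervention fixes P = 3, H = 3, removing each variable's own equation.
S = min(P, Q) - 1  [with P=3, Q=6]  = 2
R = 2*S - H + Q  [with S=2, H=3, Q=6]  = 7

7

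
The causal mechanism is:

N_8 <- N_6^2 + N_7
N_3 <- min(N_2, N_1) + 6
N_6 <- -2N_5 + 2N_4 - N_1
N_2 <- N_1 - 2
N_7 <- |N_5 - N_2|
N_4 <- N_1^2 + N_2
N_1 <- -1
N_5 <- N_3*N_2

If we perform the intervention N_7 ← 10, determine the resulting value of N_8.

235

do(N_7=10) replaces the equation N_7 <- |N_5 - N_2| with the constant N_7 = 10.
N_2 = N_1 - 2  [with N_1=-1]  = -3
N_3 = min(N_2, N_1) + 6  [with N_2=-3, N_1=-1]  = 3
N_4 = N_1^2 + N_2  [with N_1=-1, N_2=-3]  = -2
N_5 = N_3*N_2  [with N_3=3, N_2=-3]  = -9
N_6 = -2N_5 + 2N_4 - N_1  [with N_5=-9, N_4=-2, N_1=-1]  = 15
N_8 = N_6^2 + N_7  [with N_6=15, N_7=10]  = 235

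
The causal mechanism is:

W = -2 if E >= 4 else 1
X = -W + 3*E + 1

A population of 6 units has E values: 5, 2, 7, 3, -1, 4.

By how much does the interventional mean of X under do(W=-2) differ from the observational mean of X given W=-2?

Under do(W=-2), W's equation is replaced by W=-2 for every unit. Per-unit X: 18, 9, 24, 12, 0, 15. Mean = 13.
E[X|W=-2] averages over only the 3 units with W=-2 (E = 5, 7, 4): X = 18, 24, 15, mean 19.
Difference = 13 − 19 = -6.

-6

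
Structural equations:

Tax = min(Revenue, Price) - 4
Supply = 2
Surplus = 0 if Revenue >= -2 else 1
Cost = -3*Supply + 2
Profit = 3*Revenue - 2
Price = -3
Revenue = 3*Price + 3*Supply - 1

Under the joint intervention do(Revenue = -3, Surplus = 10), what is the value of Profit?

The joint intervention fixes Revenue = -3, Surplus = 10, removing each variable's own equation.
Profit = 3*Revenue - 2  [with Revenue=-3]  = -11

-11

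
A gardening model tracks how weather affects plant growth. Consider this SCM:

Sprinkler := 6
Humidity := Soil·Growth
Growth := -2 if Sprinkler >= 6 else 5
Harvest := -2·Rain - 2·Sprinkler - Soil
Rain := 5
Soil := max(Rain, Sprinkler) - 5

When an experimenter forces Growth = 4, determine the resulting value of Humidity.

4

Intervening sets Growth = 4 and removes its equation (Growth := -2 if Sprinkler >= 6 else 5).
Soil = max(Rain, Sprinkler) - 5  [with Rain=5, Sprinkler=6]  = 1
Humidity = Soil·Growth  [with Soil=1, Growth=4]  = 4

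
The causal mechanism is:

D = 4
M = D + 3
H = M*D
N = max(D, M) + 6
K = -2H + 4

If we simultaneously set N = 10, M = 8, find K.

Setting N = 10, M = 8 by intervention discards those variables' equations.
H = M*D  [with M=8, D=4]  = 32
K = -2H + 4  [with H=32]  = -60

-60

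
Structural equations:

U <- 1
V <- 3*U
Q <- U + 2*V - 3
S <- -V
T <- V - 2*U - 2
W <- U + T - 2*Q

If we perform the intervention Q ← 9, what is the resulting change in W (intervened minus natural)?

The intervention breaks the incoming arrows to Q: Q <- U + 2*V - 3 no longer applies, and Q = 9.
V = 3*U  [with U=1]  = 3
T = V - 2*U - 2  [with V=3, U=1]  = -1
W = U + T - 2*Q  [with U=1, T=-1, Q=9]  = -18
Without intervention: V = 3*U  [with U=1]  = 3; Q = U + 2*V - 3  [with U=1, V=3]  = 4; T = V - 2*U - 2  [with V=3, U=1]  = -1; W = U + T - 2*Q  [with U=1, T=-1, Q=4]  = -8.
Change = -18 − (-8) = -10.

-10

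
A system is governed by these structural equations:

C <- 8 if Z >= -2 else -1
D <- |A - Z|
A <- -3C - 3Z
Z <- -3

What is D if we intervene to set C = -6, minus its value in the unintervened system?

15

Under do(C=-6), the mechanism C <- 8 if Z >= -2 else -1 is discarded; C is fixed at -6.
A = -3C - 3Z  [with C=-6, Z=-3]  = 27
D = |A - Z|  [with A=27, Z=-3]  = 30
Without intervention: C = 8 if Z >= -2 else -1  [with Z=-3]  = -1; A = -3C - 3Z  [with C=-1, Z=-3]  = 12; D = |A - Z|  [with A=12, Z=-3]  = 15.
Change = 30 − 15 = 15.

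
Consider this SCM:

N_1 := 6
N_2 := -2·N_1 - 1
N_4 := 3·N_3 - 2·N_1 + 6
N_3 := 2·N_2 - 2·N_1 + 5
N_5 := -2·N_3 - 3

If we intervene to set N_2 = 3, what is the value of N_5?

do(N_2=3) replaces the equation N_2 := -2·N_1 - 1 with the constant N_2 = 3.
N_3 = 2·N_2 - 2·N_1 + 5  [with N_2=3, N_1=6]  = -1
N_5 = -2·N_3 - 3  [with N_3=-1]  = -1

-1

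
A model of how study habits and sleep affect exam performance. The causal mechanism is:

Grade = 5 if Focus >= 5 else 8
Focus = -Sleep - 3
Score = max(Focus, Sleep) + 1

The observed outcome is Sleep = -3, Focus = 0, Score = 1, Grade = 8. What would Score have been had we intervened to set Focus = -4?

The intervention breaks the incoming arrows to Focus: Focus = -Sleep - 3 no longer applies, and Focus = -4.
Score = max(Focus, Sleep) + 1  [with Focus=-4, Sleep=-3]  = -2

-2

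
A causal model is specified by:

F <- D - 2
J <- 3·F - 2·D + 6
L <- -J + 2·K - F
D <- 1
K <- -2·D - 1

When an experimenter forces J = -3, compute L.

Intervening sets J = -3 and removes its equation (J <- 3·F - 2·D + 6).
F = D - 2  [with D=1]  = -1
K = -2·D - 1  [with D=1]  = -3
L = -J + 2·K - F  [with J=-3, K=-3, F=-1]  = -2

-2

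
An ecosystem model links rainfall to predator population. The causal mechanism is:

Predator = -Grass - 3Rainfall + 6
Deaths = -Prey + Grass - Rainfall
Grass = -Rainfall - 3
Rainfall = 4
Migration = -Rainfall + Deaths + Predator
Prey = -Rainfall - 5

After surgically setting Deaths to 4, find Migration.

1

The intervention breaks the incoming arrows to Deaths: Deaths = -Prey + Grass - Rainfall no longer applies, and Deaths = 4.
Grass = -Rainfall - 3  [with Rainfall=4]  = -7
Predator = -Grass - 3Rainfall + 6  [with Grass=-7, Rainfall=4]  = 1
Migration = -Rainfall + Deaths + Predator  [with Rainfall=4, Deaths=4, Predator=1]  = 1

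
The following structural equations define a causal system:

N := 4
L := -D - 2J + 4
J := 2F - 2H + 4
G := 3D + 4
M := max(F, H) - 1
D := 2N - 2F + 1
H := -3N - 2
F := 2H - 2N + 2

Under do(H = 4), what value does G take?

Under do(H=4), the mechanism H := -3N - 2 is discarded; H is fixed at 4.
F = 2H - 2N + 2  [with H=4, N=4]  = 2
D = 2N - 2F + 1  [with N=4, F=2]  = 5
G = 3D + 4  [with D=5]  = 19

19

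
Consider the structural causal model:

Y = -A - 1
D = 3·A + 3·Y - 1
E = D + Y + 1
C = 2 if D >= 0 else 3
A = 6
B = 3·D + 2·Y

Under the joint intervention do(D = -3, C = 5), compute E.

-9

The joint intervention fixes D = -3, C = 5, removing each variable's own equation.
Y = -A - 1  [with A=6]  = -7
E = D + Y + 1  [with D=-3, Y=-7]  = -9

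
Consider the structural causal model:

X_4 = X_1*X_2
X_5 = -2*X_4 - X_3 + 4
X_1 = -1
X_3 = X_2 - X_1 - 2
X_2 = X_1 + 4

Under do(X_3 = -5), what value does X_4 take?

The intervention breaks the incoming arrows to X_3: X_3 = X_2 - X_1 - 2 no longer applies, and X_3 = -5.
X_4 is not downstream of the intervention, so its value is determined by the original equations.
X_2 = X_1 + 4  [with X_1=-1]  = 3
X_4 = X_1*X_2  [with X_1=-1, X_2=3]  = -3

-3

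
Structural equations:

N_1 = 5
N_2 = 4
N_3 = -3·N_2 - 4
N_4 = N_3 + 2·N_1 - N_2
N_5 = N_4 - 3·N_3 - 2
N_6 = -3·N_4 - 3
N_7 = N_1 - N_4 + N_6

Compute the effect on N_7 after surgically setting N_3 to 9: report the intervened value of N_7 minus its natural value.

-100

The intervention breaks the incoming arrows to N_3: N_3 = -3·N_2 - 4 no longer applies, and N_3 = 9.
N_4 = N_3 + 2·N_1 - N_2  [with N_3=9, N_1=5, N_2=4]  = 15
N_6 = -3·N_4 - 3  [with N_4=15]  = -48
N_7 = N_1 - N_4 + N_6  [with N_1=5, N_4=15, N_6=-48]  = -58
Without intervention: N_3 = -3·N_2 - 4  [with N_2=4]  = -16; N_4 = N_3 + 2·N_1 - N_2  [with N_3=-16, N_1=5, N_2=4]  = -10; N_6 = -3·N_4 - 3  [with N_4=-10]  = 27; N_7 = N_1 - N_4 + N_6  [with N_1=5, N_4=-10, N_6=27]  = 42.
Change = -58 − 42 = -100.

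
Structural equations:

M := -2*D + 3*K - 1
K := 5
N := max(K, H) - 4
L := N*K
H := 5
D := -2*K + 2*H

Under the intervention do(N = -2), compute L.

-10

The intervention breaks the incoming arrows to N: N := max(K, H) - 4 no longer applies, and N = -2.
L = N*K  [with N=-2, K=5]  = -10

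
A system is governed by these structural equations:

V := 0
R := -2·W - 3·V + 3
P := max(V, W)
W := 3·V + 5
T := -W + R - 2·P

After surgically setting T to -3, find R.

do(T=-3) replaces the equation T := -W + R - 2·P with the constant T = -3.
R is not downstream of the intervention, so its value is determined by the original equations.
W = 3·V + 5  [with V=0]  = 5
R = -2·W - 3·V + 3  [with W=5, V=0]  = -7

-7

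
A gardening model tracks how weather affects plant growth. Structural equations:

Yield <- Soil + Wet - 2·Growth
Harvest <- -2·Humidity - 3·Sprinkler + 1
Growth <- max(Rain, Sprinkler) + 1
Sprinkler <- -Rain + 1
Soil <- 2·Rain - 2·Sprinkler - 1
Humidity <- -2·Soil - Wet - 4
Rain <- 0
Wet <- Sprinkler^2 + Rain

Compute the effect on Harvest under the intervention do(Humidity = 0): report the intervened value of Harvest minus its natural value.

Intervening sets Humidity = 0 and removes its equation (Humidity <- -2·Soil - Wet - 4).
Sprinkler = -Rain + 1  [with Rain=0]  = 1
Harvest = -2·Humidity - 3·Sprinkler + 1  [with Humidity=0, Sprinkler=1]  = -2
Without intervention: Sprinkler = -Rain + 1  [with Rain=0]  = 1; Soil = 2·Rain - 2·Sprinkler - 1  [with Rain=0, Sprinkler=1]  = -3; Wet = Sprinkler^2 + Rain  [with Sprinkler=1, Rain=0]  = 1; Humidity = -2·Soil - Wet - 4  [with Soil=-3, Wet=1]  = 1; Harvest = -2·Humidity - 3·Sprinkler + 1  [with Humidity=1, Sprinkler=1]  = -4.
Change = -2 − (-4) = 2.

2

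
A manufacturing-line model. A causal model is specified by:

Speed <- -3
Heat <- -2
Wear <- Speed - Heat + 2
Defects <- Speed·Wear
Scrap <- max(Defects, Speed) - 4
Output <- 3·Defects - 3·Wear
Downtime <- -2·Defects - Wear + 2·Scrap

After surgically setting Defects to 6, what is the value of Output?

Under do(Defects=6), the mechanism Defects <- Speed·Wear is discarded; Defects is fixed at 6.
Wear = Speed - Heat + 2  [with Speed=-3, Heat=-2]  = 1
Output = 3·Defects - 3·Wear  [with Defects=6, Wear=1]  = 15

15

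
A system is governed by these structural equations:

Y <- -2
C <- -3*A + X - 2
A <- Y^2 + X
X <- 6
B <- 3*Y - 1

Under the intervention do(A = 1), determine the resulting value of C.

The intervention breaks the incoming arrows to A: A <- Y^2 + X no longer applies, and A = 1.
C = -3*A + X - 2  [with A=1, X=6]  = 1

1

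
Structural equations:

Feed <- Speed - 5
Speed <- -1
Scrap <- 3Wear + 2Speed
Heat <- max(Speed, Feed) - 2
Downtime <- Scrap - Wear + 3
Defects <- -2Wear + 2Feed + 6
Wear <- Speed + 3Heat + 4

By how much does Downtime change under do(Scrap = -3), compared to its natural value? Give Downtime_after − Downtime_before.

Intervening sets Scrap = -3 and removes its equation (Scrap <- 3Wear + 2Speed).
Feed = Speed - 5  [with Speed=-1]  = -6
Heat = max(Speed, Feed) - 2  [with Speed=-1, Feed=-6]  = -3
Wear = Speed + 3Heat + 4  [with Speed=-1, Heat=-3]  = -6
Downtime = Scrap - Wear + 3  [with Scrap=-3, Wear=-6]  = 6
Without intervention: Feed = Speed - 5  [with Speed=-1]  = -6; Heat = max(Speed, Feed) - 2  [with Speed=-1, Feed=-6]  = -3; Wear = Speed + 3Heat + 4  [with Speed=-1, Heat=-3]  = -6; Scrap = 3Wear + 2Speed  [with Wear=-6, Speed=-1]  = -20; Downtime = Scrap - Wear + 3  [with Scrap=-20, Wear=-6]  = -11.
Change = 6 − (-11) = 17.

17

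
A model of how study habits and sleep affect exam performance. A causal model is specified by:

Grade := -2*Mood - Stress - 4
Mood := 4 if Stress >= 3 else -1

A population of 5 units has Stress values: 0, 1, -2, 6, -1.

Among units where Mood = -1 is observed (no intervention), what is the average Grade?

Observing Mood=-1 restricts to units where Mood's equation naturally yields -1: Stress ∈ {0, 1, -2, -1}. In that subpopulation Grade = -2, -3, 0, -1, mean -1.5.

-1.5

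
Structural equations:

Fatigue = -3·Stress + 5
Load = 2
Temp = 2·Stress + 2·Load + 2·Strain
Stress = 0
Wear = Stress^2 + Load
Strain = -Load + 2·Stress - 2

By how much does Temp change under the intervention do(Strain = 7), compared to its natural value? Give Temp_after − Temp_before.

22

The intervention breaks the incoming arrows to Strain: Strain = -Load + 2·Stress - 2 no longer applies, and Strain = 7.
Temp = 2·Stress + 2·Load + 2·Strain  [with Stress=0, Load=2, Strain=7]  = 18
Without intervention: Strain = -Load + 2·Stress - 2  [with Load=2, Stress=0]  = -4; Temp = 2·Stress + 2·Load + 2·Strain  [with Stress=0, Load=2, Strain=-4]  = -4.
Change = 18 − (-4) = 22.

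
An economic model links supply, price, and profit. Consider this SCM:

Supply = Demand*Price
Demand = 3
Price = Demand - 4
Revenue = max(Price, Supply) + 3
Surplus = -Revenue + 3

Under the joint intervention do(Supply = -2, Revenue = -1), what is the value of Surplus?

Setting Supply = -2, Revenue = -1 by intervention discards those variables' equations.
Surplus = -Revenue + 3  [with Revenue=-1]  = 4

4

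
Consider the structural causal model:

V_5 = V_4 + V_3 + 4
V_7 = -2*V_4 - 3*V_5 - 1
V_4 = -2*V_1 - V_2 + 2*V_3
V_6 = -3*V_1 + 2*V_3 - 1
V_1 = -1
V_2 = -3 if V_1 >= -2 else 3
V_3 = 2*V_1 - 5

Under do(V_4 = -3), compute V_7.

The intervention breaks the incoming arrows to V_4: V_4 = -2*V_1 - V_2 + 2*V_3 no longer applies, and V_4 = -3.
V_3 = 2*V_1 - 5  [with V_1=-1]  = -7
V_5 = V_4 + V_3 + 4  [with V_4=-3, V_3=-7]  = -6
V_7 = -2*V_4 - 3*V_5 - 1  [with V_4=-3, V_5=-6]  = 23

23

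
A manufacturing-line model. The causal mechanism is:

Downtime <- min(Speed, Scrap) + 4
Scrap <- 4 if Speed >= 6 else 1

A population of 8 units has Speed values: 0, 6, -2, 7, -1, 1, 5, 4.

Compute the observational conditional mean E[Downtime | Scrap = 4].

8

Conditioning on Scrap=4 selects the 2 unit(s) with Speed ∈ {6, 7}. Their Downtime values: 8, 8. Mean = 8.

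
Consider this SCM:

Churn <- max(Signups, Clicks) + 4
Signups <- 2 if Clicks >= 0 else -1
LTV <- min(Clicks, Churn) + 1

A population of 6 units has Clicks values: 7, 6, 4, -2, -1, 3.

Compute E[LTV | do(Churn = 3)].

2.5

do(Churn=3) breaks Churn's dependence on Clicks. With Churn=3 fixed, LTV across the units is 4, 4, 4, -1, 0, 4, mean 2.5.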